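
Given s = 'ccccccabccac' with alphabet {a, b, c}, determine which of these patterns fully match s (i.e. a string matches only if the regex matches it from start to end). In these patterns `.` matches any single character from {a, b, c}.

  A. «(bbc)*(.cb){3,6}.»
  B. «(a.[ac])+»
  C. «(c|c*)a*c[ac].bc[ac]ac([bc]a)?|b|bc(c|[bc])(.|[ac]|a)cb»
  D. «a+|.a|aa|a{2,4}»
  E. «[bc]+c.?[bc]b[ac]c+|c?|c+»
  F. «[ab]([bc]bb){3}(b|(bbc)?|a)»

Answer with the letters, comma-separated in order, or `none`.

A → no match
B → no match — must start with 'a'
C → match
D → no match
E → no match
F → no match

C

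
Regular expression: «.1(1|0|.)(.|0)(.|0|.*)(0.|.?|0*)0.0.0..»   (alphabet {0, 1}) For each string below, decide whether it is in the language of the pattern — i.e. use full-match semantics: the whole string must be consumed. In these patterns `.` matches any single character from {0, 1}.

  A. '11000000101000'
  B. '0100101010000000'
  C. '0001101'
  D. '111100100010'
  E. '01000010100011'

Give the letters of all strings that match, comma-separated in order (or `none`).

A → match
B → match
C → no match
D → match
E → match

A, B, D, E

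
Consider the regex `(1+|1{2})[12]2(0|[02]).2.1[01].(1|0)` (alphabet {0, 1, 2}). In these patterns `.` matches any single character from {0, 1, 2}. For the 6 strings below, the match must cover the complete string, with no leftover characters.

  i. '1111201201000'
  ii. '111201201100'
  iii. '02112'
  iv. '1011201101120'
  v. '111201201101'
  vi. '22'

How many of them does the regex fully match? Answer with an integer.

3

i → match
ii → match
iii → no match — must start with '1'
iv → no match
v → match
vi → no match — must start with '1'
Total matched: 3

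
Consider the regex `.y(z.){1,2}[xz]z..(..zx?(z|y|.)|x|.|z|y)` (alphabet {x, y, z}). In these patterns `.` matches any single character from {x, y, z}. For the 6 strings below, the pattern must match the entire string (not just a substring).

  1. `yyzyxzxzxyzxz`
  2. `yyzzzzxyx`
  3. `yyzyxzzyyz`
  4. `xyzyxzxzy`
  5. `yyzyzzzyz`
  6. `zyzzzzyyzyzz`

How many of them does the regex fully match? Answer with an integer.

5

1 → match
2 → match
3 → no match
4 → match
5 → match
6 → match
Total matched: 5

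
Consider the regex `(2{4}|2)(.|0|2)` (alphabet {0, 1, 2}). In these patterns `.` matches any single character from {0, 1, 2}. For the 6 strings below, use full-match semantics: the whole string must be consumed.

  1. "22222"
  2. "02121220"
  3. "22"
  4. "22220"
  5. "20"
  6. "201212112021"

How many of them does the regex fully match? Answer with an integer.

4

1 → match
2 → no match — must start with "2"
3 → match
4 → match
5 → match
6 → no match
Total matched: 4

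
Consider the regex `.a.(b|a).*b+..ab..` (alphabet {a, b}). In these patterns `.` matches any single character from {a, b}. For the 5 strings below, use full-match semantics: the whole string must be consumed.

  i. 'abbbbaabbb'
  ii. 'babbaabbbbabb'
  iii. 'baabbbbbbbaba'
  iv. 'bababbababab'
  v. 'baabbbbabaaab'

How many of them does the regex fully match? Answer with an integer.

1

i → no match
ii → no match
iii → no match
iv → match
v → no match
Total matched: 1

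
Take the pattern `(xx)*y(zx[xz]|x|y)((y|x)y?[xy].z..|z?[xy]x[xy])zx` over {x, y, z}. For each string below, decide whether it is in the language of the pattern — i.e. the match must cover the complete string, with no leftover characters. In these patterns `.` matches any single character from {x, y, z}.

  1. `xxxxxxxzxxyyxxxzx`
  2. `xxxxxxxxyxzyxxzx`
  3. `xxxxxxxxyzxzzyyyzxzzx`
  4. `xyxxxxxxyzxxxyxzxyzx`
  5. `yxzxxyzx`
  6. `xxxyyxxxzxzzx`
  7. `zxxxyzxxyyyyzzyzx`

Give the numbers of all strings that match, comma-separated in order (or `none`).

1 → no match
2 → match
3 → no match
4 → no match
5 → match
6 → no match
7 → no match

2, 5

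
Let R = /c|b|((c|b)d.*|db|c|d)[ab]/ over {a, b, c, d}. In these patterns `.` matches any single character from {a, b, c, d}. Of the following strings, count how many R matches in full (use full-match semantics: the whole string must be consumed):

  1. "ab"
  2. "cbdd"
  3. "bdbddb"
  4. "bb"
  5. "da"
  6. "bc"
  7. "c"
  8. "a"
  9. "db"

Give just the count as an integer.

4

1 → no match
2 → no match
3 → match
4 → no match
5 → match
6 → no match
7 → match
8 → no match
9 → match
Total matched: 4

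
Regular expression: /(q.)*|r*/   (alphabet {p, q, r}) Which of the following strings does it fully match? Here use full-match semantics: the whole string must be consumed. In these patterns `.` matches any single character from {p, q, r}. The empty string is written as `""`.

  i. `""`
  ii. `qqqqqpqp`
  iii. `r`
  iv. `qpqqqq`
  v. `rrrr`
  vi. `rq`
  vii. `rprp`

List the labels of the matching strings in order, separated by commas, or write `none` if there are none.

i, ii, iii, iv, v

i → match
ii → match
iii → match
iv → match
v → match
vi → no match
vii → no match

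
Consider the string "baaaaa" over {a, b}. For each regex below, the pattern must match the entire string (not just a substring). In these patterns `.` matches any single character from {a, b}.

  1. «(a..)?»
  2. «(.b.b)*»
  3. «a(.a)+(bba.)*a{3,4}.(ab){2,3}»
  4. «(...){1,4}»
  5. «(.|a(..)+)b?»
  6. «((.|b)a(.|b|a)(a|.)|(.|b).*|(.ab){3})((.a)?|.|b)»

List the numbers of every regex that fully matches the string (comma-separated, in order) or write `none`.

1 → no match
2 → no match
3 → no match — must start with "a"
4 → match
5 → no match
6 → match

4, 6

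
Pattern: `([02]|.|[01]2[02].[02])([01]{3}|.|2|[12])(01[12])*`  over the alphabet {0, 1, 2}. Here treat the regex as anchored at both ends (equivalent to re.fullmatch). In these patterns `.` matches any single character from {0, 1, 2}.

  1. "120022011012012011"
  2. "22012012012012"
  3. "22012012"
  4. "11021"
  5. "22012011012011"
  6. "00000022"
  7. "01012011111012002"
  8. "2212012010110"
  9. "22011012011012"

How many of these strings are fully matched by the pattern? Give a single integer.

5

1 → match
2 → match
3 → match
4 → no match
5 → match
6 → no match
7 → no match
8 → no match
9 → match
Total matched: 5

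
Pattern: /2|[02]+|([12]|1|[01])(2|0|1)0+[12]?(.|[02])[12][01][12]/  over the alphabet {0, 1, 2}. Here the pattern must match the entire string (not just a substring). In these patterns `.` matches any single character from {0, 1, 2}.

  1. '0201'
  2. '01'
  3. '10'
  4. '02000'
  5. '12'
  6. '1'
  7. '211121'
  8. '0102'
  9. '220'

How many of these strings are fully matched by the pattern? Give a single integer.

1. '0201' → no match
2. '01' → no match
3. '10' → no match
4. '02000' → match
5. '12' → no match
6. '1' → no match
7. '211121' → no match
8. '0102' → no match
9. '220' → match
Total matched: 2

2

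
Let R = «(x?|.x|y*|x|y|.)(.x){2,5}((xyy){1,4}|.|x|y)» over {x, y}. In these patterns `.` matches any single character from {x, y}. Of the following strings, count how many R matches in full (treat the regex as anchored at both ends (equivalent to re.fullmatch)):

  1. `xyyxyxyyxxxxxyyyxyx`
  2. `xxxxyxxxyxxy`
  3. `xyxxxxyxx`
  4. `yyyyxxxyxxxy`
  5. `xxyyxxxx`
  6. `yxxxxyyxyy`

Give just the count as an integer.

1 → no match
2. `xxxxyxxxyxxy` → no match
3. `xyxxxxyxx` → no match
4. `yyyyxxxyxxxy` → match
5. `xxyyxxxx` → no match
6. `yxxxxyyxyy` → match
Total matched: 2

2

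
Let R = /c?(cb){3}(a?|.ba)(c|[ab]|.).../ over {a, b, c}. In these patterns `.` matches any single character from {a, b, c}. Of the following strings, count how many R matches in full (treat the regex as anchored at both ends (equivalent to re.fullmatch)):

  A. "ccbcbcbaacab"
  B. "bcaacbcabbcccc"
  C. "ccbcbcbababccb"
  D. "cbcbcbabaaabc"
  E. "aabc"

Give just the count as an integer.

A → match
B → no match
C → match
D → match
E → no match
Total matched: 3

3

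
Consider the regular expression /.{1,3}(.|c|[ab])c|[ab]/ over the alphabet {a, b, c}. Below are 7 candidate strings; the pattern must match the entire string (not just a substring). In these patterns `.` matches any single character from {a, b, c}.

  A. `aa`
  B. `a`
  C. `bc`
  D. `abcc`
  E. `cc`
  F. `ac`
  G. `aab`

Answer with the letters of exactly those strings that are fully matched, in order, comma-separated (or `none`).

A → no match
B → match
C → no match
D → match
E → no match
F → no match
G → no match

B, D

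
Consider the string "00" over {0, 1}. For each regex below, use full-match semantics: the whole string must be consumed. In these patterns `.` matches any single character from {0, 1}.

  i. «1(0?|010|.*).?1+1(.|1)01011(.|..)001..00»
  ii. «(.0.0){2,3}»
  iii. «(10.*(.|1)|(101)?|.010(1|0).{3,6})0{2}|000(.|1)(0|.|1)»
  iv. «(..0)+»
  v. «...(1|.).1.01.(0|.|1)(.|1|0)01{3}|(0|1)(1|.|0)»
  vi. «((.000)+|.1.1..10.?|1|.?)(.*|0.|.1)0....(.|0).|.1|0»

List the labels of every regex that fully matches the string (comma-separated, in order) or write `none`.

i → no match — must start with "1"
ii → no match
iii → match
iv → no match
v → match
vi → no match

iii, v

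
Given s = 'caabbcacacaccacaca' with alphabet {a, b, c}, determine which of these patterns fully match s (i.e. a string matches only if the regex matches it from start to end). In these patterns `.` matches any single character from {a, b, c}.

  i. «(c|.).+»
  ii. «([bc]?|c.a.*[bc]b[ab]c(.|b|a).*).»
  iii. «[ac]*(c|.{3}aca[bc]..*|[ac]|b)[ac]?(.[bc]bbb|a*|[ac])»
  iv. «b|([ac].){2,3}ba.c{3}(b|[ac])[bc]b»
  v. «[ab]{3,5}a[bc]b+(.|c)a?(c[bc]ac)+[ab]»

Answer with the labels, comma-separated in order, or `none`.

i → match
ii → no match
iii → match
iv → no match — must end with 'b'
v → no match

i, iii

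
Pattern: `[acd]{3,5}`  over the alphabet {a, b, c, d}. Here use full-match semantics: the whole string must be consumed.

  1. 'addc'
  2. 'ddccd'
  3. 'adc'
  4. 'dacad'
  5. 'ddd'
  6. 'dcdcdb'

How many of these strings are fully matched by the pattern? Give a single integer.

1 → match
2 → match
3 → match
4 → match
5 → match
6 → no match
Total matched: 5

5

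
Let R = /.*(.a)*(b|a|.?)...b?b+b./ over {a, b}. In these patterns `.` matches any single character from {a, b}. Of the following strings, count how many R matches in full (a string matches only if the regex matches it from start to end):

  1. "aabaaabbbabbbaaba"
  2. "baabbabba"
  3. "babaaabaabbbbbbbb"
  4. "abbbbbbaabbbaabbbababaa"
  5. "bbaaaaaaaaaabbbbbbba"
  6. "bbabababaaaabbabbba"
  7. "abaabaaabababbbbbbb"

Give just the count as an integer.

5

1 → no match
2 → match
3 → match
4 → no match
5 → match
6 → match
7 → match
Total matched: 5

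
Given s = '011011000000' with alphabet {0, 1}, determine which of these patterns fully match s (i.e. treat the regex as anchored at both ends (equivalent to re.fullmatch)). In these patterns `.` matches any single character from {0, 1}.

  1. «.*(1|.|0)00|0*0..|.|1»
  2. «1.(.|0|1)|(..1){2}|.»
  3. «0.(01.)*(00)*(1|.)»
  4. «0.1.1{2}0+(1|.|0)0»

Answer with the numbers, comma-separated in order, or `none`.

1, 4

1 → match
2 → no match
3 → no match
4 → match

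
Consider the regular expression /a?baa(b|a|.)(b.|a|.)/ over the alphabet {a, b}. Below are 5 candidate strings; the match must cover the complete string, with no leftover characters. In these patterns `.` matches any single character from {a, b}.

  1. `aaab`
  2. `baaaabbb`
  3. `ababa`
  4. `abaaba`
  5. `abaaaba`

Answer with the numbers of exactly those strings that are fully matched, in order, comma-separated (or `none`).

1 → no match
2 → no match
3 → no match
4 → match
5 → match

4, 5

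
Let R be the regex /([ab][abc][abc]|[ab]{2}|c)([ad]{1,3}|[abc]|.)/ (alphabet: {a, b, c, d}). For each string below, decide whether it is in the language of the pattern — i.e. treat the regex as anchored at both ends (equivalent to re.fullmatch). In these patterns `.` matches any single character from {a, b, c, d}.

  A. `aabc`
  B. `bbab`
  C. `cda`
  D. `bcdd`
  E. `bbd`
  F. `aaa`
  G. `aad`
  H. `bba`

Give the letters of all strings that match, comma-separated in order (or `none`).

A, B, C, E, F, G, H

A → match
B → match
C → match
D → no match
E → match
F → match
G → match
H → match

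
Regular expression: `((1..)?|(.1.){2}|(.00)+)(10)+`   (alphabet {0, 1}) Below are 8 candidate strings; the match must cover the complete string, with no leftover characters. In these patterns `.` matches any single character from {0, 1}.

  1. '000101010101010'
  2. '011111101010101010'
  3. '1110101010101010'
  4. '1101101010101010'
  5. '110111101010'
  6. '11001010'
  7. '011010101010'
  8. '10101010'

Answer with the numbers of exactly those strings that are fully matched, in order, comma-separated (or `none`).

1 → match
2 → match
3 → match
4 → match
5 → match
6 → match
7 → match
8 → match

1, 2, 3, 4, 5, 6, 7, 8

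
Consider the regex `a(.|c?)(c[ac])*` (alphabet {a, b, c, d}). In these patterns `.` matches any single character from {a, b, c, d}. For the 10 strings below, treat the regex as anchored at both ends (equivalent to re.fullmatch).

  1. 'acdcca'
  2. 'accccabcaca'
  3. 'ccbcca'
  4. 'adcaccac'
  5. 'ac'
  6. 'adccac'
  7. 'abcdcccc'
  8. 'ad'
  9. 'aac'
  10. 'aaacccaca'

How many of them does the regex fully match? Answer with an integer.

2

1 → no match
2 → no match
3 → no match — must start with 'a'
4 → no match
5 → match
6 → no match
7 → no match
8 → match
9 → no match
10 → no match
Total matched: 2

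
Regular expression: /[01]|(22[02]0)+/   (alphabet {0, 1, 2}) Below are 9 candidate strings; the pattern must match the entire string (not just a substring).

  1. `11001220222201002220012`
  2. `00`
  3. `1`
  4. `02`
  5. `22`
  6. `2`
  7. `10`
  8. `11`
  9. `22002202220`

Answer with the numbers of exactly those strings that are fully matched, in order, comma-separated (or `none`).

3

1 → no match
2 → no match
3 → match
4 → no match
5 → no match
6 → no match
7 → no match
8 → no match
9 → no match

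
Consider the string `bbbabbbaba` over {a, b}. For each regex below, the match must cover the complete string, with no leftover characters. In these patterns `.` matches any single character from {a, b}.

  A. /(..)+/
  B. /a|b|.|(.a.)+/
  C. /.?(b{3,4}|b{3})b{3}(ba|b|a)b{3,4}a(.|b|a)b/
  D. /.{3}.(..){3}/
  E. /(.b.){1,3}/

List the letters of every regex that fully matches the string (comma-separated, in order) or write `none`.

A, D

A → match
B → no match
C → no match — must end with `b`
D → match
E → no match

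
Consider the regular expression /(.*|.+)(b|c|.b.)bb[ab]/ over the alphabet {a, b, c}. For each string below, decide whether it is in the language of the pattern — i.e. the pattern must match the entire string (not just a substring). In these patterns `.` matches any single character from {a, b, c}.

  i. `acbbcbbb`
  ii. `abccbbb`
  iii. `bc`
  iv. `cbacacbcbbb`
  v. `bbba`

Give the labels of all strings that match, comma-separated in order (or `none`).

i → match
ii → match
iii → no match
iv → match
v → match

i, ii, iv, v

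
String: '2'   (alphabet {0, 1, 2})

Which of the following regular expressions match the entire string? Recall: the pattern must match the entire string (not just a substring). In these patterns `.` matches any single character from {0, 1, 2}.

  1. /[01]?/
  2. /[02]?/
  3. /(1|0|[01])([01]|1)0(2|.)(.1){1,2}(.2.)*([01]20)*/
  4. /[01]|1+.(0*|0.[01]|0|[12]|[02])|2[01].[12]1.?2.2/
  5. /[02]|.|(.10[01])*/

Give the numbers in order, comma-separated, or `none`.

2, 5

1 → no match
2 → match
3 → no match
4 → no match
5 → match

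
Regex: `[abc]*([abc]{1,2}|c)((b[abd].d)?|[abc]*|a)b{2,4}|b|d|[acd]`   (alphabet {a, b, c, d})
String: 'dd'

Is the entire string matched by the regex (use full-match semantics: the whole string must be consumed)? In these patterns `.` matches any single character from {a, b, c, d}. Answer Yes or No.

No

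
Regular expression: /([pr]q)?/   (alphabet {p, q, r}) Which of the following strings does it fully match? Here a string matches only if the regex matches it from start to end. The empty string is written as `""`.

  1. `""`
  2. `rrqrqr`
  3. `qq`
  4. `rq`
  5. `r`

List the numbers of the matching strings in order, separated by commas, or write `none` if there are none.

1, 4

1 → match
2 → no match
3 → no match
4 → match
5 → no match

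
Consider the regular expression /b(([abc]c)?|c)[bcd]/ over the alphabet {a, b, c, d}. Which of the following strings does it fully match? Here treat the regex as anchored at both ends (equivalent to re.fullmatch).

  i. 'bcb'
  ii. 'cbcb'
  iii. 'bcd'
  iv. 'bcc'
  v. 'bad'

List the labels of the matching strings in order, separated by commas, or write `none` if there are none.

i, iii, iv

i → match
ii → no match — must start with 'b'
iii → match
iv → match
v → no match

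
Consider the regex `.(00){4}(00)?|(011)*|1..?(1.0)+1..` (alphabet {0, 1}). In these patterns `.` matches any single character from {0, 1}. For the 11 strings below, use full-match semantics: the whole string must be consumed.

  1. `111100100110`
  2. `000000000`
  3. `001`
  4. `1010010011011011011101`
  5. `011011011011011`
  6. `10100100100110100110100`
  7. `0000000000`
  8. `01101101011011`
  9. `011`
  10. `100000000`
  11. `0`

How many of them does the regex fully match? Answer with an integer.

1. `111100100110` → match
2. `000000000` → match
3. `001` → no match
4 → no match
5 → match
6 → match
7. `0000000000` → no match
8 → no match
9. `011` → match
10. `100000000` → match
11. `0` → no match
Total matched: 6

6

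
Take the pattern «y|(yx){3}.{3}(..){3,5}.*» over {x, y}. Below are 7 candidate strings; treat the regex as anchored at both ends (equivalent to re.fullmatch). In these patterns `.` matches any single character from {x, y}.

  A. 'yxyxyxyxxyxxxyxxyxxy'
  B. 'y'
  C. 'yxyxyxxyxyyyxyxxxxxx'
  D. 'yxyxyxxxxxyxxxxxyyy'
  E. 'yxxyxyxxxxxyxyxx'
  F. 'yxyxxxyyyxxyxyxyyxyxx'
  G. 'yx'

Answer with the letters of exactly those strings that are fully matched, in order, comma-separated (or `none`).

A → match
B. 'y' → match
C → match
D → match
E → no match
F → no match
G. 'yx' → no match

A, B, C, D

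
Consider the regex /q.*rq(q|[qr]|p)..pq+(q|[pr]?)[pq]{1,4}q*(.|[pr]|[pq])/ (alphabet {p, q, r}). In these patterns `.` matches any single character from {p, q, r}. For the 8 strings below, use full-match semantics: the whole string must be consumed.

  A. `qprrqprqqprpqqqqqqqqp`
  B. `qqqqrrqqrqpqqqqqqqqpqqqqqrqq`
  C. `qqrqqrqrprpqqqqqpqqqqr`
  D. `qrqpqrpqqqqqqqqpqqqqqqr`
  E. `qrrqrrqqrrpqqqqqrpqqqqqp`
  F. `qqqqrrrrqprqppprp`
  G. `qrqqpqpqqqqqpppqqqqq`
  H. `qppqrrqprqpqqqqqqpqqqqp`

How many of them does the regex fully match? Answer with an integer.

6

A → match
B → no match
C → match
D → match
E → match
F → no match
G → match
H → match
Total matched: 6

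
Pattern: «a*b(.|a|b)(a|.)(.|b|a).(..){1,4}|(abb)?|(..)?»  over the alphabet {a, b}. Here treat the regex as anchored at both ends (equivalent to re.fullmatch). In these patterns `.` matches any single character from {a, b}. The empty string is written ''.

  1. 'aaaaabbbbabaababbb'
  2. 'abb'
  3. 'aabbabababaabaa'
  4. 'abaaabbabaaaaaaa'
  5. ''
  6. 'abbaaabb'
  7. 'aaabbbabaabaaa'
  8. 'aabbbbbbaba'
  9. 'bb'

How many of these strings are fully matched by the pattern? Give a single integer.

1 → match
2 → match
3 → match
4 → no match
5 → match
6 → match
7 → match
8 → match
9 → match
Total matched: 8

8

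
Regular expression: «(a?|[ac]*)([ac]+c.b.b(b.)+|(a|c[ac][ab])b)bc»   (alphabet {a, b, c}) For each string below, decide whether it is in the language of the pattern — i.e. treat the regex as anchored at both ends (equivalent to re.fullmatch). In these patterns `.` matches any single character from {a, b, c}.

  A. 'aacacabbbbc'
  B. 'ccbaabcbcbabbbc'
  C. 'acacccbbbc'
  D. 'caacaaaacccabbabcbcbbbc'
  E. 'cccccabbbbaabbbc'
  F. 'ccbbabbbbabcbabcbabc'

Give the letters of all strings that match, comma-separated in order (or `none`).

C, F

A → no match
B → no match
C → match
D → no match
E → no match
F → match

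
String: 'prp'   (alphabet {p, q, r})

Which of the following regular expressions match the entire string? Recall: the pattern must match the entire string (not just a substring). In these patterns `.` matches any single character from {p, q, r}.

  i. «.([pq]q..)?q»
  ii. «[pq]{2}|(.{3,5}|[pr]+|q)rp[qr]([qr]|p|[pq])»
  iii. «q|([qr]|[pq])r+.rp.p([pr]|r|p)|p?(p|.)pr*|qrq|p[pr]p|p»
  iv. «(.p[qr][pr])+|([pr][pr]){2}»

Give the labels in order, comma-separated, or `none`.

iii

i → no match — must end with 'q'
ii → no match
iii → match
iv → no match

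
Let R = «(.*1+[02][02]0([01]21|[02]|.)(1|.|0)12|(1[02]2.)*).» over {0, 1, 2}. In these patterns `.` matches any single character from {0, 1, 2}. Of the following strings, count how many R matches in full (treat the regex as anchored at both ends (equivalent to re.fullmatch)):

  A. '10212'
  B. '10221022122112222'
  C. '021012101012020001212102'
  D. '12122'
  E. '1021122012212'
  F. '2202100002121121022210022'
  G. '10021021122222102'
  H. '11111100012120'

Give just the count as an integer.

A → match
B → match
C → no match
D → no match
E → match
F → no match
G → no match
H → match
Total matched: 4

4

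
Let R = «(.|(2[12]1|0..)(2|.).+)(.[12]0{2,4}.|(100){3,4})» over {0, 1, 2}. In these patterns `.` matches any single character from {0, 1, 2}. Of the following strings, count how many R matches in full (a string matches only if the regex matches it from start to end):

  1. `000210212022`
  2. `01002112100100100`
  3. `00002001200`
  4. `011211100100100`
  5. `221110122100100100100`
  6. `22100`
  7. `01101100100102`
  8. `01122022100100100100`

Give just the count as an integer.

4

1. `000210212022` → no match
2 → match
3. `00002001200` → no match
4 → match
5 → match
6. `22100` → no match
7 → no match
8 → match
Total matched: 4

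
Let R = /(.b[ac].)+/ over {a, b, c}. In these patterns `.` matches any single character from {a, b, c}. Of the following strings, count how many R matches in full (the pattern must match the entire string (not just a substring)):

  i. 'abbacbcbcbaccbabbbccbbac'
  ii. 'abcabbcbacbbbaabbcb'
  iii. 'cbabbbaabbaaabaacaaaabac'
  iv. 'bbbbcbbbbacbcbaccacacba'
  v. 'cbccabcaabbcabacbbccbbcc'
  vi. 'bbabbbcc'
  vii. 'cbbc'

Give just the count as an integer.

i → no match
ii → no match
iii → no match
iv → no match
v → no match
vi → match
vii → no match
Total matched: 1

1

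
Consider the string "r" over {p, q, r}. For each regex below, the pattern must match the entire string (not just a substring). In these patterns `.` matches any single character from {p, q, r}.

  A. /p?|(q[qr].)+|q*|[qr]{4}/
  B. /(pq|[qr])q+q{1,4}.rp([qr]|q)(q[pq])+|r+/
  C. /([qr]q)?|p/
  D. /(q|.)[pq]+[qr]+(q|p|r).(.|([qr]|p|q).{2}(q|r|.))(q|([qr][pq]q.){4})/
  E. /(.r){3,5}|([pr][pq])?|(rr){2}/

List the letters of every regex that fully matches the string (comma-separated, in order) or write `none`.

A → no match
B → match
C → no match
D → no match
E → no match

B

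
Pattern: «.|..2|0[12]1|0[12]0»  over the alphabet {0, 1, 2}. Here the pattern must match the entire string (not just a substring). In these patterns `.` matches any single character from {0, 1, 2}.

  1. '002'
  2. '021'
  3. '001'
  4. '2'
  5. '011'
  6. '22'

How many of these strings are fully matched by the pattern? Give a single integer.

1. '002' → match
2. '021' → match
3. '001' → no match
4. '2' → match
5. '011' → match
6. '22' → no match
Total matched: 4

4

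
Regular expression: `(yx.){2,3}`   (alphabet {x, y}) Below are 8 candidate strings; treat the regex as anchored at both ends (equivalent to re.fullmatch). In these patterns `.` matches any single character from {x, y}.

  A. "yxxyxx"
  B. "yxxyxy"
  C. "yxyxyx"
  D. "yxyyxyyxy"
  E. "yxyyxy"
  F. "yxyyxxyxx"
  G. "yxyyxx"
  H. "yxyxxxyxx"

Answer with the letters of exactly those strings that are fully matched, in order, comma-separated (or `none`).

A → match
B → match
C → no match
D → match
E → match
F → match
G → match
H → no match

A, B, D, E, F, G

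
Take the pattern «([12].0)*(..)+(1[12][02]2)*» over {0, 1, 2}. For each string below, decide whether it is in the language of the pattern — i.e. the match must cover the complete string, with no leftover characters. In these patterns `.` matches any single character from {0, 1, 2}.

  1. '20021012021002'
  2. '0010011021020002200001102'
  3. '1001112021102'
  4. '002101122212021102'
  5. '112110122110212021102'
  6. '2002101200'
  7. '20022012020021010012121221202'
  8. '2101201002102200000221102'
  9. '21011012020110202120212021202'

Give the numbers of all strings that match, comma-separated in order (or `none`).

1, 3, 4, 6, 7, 8, 9

1 → match
2 → no match
3 → match
4 → match
5 → no match
6. '2002101200' → match
7 → match
8 → match
9 → match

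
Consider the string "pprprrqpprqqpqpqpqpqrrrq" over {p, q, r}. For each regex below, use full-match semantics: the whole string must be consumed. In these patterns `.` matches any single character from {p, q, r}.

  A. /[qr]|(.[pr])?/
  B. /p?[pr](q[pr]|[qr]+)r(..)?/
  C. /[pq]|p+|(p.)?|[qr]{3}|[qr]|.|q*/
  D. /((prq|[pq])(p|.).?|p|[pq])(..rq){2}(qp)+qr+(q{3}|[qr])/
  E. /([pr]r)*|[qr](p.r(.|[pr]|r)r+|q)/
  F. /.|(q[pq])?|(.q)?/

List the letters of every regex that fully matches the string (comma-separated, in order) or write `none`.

D

A → no match
B → no match
C → no match
D → match
E → no match
F → no match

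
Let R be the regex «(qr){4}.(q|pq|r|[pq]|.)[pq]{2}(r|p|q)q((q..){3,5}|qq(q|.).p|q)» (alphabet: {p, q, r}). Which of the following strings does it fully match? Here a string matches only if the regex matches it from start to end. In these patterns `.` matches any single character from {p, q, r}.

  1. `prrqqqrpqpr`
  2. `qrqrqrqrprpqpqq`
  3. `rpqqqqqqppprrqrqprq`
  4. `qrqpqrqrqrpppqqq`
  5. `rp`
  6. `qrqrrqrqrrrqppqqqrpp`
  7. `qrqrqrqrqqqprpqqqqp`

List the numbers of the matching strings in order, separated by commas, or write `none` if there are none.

1 → no match — must start with `qr`
2 → match
3 → no match — must start with `qr`
4 → no match
5 → no match — must start with `qr`
6 → no match
7 → no match

2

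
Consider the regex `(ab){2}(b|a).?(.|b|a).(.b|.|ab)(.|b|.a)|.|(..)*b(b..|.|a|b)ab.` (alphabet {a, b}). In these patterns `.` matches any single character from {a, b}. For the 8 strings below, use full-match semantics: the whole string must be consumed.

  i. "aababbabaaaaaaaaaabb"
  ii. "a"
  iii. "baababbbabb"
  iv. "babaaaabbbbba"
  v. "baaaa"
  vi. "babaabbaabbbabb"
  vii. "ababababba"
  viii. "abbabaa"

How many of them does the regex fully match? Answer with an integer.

i → no match
ii → match
iii → match
iv → no match
v → no match
vi → match
vii → match
viii → no match
Total matched: 4

4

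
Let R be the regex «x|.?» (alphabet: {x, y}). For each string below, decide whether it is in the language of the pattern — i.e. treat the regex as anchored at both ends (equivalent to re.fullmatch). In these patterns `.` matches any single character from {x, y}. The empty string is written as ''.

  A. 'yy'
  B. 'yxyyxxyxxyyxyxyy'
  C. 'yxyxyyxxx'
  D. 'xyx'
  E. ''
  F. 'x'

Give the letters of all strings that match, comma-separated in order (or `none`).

A → no match
B → no match
C → no match
D → no match
E → match
F → match

E, F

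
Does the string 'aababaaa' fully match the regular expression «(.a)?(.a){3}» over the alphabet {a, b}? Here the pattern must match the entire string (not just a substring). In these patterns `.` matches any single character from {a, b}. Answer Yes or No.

Yes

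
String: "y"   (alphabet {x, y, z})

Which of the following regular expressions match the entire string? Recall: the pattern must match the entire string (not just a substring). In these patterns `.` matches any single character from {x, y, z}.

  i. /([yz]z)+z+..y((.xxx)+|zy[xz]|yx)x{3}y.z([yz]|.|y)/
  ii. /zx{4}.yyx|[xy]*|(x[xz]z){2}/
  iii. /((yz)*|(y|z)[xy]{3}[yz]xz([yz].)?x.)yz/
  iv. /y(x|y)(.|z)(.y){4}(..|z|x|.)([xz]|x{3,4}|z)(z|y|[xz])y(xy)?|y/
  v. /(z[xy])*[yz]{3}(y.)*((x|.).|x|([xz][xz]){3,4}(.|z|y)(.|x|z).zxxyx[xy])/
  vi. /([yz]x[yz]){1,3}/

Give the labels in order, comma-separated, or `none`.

ii, iv

i → no match
ii → match
iii → no match — must end with "yz"
iv → match
v → no match
vi → no match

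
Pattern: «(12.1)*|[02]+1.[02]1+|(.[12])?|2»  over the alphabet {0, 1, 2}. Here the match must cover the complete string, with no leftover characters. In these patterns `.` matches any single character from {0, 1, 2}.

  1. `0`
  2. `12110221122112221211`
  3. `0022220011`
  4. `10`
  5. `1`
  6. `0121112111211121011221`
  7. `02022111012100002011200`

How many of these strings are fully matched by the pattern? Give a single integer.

1 → no match
2 → no match
3 → no match
4 → no match
5 → no match
6 → no match
7 → no match
Total matched: 0

0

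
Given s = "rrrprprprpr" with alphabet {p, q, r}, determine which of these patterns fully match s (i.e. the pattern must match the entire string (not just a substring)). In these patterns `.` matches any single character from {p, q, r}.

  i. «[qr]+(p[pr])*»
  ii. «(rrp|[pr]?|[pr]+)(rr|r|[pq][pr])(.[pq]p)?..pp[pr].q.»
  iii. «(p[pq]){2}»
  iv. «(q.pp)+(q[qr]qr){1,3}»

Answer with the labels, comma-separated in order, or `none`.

i → match
ii → no match
iii → no match — must start with "p"
iv → no match — must start with "q"

i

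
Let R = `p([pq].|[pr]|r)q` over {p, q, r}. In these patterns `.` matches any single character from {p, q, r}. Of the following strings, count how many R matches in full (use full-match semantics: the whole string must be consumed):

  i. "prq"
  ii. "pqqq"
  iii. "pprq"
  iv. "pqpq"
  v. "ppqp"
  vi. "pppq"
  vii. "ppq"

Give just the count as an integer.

6

i → match
ii → match
iii → match
iv → match
v → no match — must end with "q"
vi → match
vii → match
Total matched: 6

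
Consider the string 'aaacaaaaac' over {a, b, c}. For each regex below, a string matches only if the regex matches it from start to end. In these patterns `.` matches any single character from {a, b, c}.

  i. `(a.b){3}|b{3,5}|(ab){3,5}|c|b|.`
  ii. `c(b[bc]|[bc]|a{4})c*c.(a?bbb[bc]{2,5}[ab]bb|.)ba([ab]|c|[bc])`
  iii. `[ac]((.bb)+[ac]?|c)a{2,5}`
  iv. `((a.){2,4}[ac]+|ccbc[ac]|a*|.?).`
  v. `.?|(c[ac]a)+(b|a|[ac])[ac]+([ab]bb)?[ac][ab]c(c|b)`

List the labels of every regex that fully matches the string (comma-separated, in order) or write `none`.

iv

i → no match
ii → no match — must start with 'c'
iii → no match — must end with 'a'
iv → match
v → no match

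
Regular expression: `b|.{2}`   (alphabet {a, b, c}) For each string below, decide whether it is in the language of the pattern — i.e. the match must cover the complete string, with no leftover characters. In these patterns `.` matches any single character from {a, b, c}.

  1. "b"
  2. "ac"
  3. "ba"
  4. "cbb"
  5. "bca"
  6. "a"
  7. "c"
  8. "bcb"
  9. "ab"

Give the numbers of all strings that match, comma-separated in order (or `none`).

1, 2, 3, 9

1. "b" → match
2. "ac" → match
3. "ba" → match
4. "cbb" → no match
5. "bca" → no match
6. "a" → no match
7. "c" → no match
8. "bcb" → no match
9. "ab" → match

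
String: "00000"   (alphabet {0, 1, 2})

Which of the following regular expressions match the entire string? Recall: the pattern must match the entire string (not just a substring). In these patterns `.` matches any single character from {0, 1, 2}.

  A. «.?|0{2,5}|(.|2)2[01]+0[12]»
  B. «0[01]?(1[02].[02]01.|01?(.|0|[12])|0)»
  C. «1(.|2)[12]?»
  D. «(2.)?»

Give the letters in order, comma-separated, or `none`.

A

A → match
B → no match
C → no match — must start with "1"
D → no match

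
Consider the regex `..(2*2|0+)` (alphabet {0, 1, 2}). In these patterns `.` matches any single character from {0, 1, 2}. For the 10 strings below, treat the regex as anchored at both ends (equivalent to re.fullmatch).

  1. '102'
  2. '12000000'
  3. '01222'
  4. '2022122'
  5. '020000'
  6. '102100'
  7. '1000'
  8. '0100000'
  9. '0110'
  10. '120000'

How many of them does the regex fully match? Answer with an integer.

7

1 → match
2 → match
3 → match
4 → no match
5 → match
6 → no match
7 → match
8 → match
9 → no match
10 → match
Total matched: 7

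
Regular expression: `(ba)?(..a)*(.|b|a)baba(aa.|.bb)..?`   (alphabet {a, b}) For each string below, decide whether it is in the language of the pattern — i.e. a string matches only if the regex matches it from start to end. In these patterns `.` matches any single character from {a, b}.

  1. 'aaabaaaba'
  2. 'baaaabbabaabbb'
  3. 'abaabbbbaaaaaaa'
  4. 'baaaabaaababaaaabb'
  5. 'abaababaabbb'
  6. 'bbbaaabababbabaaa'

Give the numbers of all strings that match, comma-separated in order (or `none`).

1 → no match
2 → match
3 → no match
4 → match
5 → match
6 → no match

2, 4, 5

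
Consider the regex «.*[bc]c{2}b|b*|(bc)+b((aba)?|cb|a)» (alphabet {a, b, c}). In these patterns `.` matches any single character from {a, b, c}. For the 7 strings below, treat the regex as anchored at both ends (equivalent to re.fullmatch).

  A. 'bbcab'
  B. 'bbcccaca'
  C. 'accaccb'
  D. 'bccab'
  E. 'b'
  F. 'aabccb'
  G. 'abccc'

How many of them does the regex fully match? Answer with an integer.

A → no match
B → no match
C → no match
D → no match
E → match
F → match
G → no match
Total matched: 2

2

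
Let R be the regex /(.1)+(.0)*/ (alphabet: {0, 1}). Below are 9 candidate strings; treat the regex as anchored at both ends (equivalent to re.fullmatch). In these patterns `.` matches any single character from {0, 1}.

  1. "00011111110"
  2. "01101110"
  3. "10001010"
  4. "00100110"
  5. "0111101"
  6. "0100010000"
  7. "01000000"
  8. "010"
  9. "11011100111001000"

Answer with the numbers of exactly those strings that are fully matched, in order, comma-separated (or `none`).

7

1 → no match
2 → no match
3 → no match
4 → no match
5 → no match
6 → no match
7 → match
8 → no match
9 → no match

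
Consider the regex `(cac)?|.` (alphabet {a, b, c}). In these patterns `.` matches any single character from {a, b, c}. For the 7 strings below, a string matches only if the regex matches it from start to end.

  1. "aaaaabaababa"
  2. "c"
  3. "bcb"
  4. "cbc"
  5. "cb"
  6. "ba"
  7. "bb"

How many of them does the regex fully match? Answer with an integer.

1 → no match
2 → match
3 → no match
4 → no match
5 → no match
6 → no match
7 → no match
Total matched: 1

1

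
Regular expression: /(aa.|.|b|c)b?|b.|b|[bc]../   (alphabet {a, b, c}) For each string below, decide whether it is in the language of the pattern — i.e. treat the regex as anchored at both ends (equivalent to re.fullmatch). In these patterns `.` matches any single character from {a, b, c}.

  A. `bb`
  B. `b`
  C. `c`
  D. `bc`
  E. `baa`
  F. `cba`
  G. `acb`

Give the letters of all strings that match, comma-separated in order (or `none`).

A → match
B → match
C → match
D → match
E → match
F → match
G → no match

A, B, C, D, E, F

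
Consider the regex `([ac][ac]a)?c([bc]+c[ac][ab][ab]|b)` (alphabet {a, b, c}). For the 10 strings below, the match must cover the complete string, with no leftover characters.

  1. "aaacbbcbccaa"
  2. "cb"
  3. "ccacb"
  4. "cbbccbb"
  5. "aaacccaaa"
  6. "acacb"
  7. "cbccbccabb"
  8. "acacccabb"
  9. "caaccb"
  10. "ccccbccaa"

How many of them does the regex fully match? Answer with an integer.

9

1. "aaacbbcbccaa" → match
2. "cb" → match
3. "ccacb" → match
4. "cbbccbb" → match
5. "aaacccaaa" → match
6. "acacb" → match
7. "cbccbccabb" → match
8. "acacccabb" → match
9. "caaccb" → no match
10. "ccccbccaa" → match
Total matched: 9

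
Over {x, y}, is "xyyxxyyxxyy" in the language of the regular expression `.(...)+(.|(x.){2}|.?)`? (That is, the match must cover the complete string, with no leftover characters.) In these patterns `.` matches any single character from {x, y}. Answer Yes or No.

Yes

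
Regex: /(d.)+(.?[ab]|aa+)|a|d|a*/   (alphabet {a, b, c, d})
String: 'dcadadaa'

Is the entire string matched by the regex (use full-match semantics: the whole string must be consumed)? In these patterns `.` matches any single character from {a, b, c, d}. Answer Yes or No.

No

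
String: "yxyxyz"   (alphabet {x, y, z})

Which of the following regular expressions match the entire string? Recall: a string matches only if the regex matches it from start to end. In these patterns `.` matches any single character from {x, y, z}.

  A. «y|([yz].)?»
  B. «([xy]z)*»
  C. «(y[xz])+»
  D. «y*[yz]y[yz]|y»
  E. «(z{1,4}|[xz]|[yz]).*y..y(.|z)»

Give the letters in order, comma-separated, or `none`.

C

A → no match
B → no match
C → match
D → no match
E → no match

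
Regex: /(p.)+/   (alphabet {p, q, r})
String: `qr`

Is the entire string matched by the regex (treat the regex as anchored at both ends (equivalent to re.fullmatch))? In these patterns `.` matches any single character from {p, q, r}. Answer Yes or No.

Every match must start with `p`, but `qr` does not.

No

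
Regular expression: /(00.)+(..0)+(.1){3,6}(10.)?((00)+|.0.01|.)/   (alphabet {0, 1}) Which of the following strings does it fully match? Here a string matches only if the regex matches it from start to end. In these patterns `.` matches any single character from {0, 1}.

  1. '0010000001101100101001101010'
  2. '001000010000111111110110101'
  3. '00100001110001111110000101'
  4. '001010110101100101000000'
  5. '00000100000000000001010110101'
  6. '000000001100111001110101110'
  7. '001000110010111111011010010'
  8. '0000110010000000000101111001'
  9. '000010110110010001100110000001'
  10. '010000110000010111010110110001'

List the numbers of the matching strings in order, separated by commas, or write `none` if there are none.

1, 2, 5

1 → match
2 → match
3 → no match
4 → no match
5 → match
6 → no match
7 → no match
8 → no match
9 → no match
10 → no match — must start with '00'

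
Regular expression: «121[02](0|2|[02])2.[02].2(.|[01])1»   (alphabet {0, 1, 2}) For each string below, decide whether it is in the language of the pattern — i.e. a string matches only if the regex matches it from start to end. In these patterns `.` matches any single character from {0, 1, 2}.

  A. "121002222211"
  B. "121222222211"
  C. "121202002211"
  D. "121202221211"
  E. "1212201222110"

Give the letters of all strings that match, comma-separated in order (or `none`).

A, B, C, D

A. "121002222211" → match
B. "121222222211" → match
C. "121202002211" → match
D. "121202221211" → match
E → no match — must end with "1"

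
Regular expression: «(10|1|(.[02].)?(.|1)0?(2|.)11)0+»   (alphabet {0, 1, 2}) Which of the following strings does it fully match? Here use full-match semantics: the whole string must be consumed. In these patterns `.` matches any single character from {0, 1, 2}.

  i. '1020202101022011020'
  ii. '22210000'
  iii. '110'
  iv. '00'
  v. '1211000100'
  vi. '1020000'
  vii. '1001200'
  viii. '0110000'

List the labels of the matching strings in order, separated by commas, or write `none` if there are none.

i → no match
ii → no match
iii → no match
iv → no match
v → no match
vi → no match
vii → no match
viii → no match

none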